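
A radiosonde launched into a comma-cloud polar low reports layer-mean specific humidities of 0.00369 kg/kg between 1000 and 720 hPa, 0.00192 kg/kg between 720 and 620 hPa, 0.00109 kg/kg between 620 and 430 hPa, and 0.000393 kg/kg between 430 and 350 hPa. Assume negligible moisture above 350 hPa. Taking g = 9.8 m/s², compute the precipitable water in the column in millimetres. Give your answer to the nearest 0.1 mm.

PW ≈ 14.9 mm

Precipitable water is the column-integrated vapour mass per unit area: PW = (1/g) Σ q̄ Δp, with q in kg/kg and Δp in Pa (1 kg/m² of water = 1 mm).
Layer 1000–720 hPa: Δp = 280 hPa = 28000 Pa, q̄ = 0.00369 kg/kg → 0.00369 × 28000 / 9.8 = 10.54 mm
Layer 720–620 hPa: Δp = 100 hPa = 10000 Pa, q̄ = 0.00192 kg/kg → 0.00192 × 10000 / 9.8 = 1.96 mm
Layer 620–430 hPa: Δp = 190 hPa = 19000 Pa, q̄ = 0.00109 kg/kg → 0.00109 × 19000 / 9.8 = 2.11 mm
Layer 430–350 hPa: Δp = 80 hPa = 8000 Pa, q̄ = 0.000393 kg/kg → 0.000393 × 8000 / 9.8 = 0.32 mm
PW = 10.54 + 1.96 + 2.11 + 0.32 = 14.93 ≈ 14.9 mm.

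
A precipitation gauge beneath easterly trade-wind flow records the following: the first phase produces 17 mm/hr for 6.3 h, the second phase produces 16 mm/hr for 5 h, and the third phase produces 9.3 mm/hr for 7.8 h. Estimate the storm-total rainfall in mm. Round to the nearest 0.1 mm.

Total = Σ Rᵢ Δtᵢ = 17 × 6.3 + 16 × 5 + 9.3 × 7.8
      = 107.1 + 80 + 72.54 = 259.6 mm.

total ≈ 259.6 mm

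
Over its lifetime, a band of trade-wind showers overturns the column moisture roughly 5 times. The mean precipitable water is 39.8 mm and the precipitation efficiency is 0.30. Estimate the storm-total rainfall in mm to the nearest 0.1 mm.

rainfall ≈ 59.7 mm

Each cycle deposits ε × PW = 0.30 × 39.8 = 11.94 mm.
Over 5 cycles: 5 × 11.94 = 59.7 mm.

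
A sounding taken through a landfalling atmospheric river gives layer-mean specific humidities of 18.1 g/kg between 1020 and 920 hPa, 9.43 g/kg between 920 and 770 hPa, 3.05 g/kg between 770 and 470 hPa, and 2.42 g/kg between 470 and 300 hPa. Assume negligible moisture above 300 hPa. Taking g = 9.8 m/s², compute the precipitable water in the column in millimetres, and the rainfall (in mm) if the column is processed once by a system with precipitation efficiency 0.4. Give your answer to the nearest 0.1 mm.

Precipitable water is the column-integrated vapour mass per unit area: PW = (1/g) Σ q̄ Δp, with q in kg/kg and Δp in Pa (1 kg/m² of water = 1 mm).
Layer 1020–920 hPa: Δp = 100 hPa = 10000 Pa, q̄ = 0.0181 kg/kg → 0.0181 × 10000 / 9.8 = 18.47 mm
Layer 920–770 hPa: Δp = 150 hPa = 15000 Pa, q̄ = 0.00943 kg/kg → 0.00943 × 15000 / 9.8 = 14.43 mm
Layer 770–470 hPa: Δp = 300 hPa = 30000 Pa, q̄ = 0.00305 kg/kg → 0.00305 × 30000 / 9.8 = 9.34 mm
Layer 470–300 hPa: Δp = 170 hPa = 17000 Pa, q̄ = 0.00242 kg/kg → 0.00242 × 17000 / 9.8 = 4.20 mm
PW = 18.47 + 14.43 + 9.34 + 4.20 = 46.44 ≈ 46.4 mm.
Rainfall = ε × PW = 0.4 × 46.4 = 18.6 mm.

PW ≈ 46.4 mm; rainfall ≈ 18.6 mm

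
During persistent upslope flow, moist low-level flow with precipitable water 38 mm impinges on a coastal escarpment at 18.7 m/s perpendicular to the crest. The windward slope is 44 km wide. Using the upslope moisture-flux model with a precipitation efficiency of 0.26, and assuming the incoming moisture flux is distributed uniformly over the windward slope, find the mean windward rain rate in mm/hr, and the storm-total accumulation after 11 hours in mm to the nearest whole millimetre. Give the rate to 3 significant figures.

R ≈ 15.1 mm/hr; total ≈ 166 mm

Incoming column moisture flux per unit ridge length: F = V × PW = 18.7 × 38 = 710.6 mm·m/s.
Spread over the 44 km slope with efficiency ε = 0.26: R = ε·F/W = 0.26 × 710.6 / 44000 m = 4.199e-03 mm/s.
R = 4.199e-03 × 3600 = 15.1 mm/hr.
Over 11 h: total = 15.1 × 11 = 166.1 ≈ 166 mm.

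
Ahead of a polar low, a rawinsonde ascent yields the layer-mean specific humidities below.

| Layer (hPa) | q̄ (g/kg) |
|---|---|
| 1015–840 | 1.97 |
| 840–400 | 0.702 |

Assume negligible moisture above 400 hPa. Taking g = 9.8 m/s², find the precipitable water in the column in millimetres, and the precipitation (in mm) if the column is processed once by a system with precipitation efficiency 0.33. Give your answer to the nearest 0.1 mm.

Precipitable water is the column-integrated vapour mass per unit area: PW = (1/g) Σ q̄ Δp, with q in kg/kg and Δp in Pa (1 kg/m² of water = 1 mm).
Layer 1015–840 hPa: Δp = 175 hPa = 17500 Pa, q̄ = 0.00197 kg/kg → 0.00197 × 17500 / 9.8 = 3.52 mm
Layer 840–400 hPa: Δp = 440 hPa = 44000 Pa, q̄ = 0.000702 kg/kg → 0.000702 × 44000 / 9.8 = 3.15 mm
PW = 3.52 + 3.15 = 6.67 ≈ 6.7 mm.
Precipitation = ε × PW = 0.33 × 6.7 = 2.2 mm.

PW ≈ 6.7 mm; precipitation ≈ 2.2 mm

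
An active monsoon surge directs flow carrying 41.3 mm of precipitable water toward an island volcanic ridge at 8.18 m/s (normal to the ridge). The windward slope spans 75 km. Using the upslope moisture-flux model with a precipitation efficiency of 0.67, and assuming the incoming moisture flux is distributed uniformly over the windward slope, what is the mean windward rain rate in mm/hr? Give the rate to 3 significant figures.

R ≈ 10.9 mm/hr

Incoming column moisture flux per unit ridge length: F = V × PW = 8.18 × 41.3 = 337.834 mm·m/s.
Spread over the 75 km slope with efficiency ε = 0.67: R = ε·F/W = 0.67 × 337.834 / 75000 m = 3.018e-03 mm/s.
R = 3.018e-03 × 3600 = 10.9 mm/hr.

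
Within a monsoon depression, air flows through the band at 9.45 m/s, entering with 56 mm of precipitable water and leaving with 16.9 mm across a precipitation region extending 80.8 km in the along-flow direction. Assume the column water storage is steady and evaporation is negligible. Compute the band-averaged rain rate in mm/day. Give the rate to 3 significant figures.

R ≈ 395 mm/day

Column moisture flux per unit crosswind length is F = V × PW.
Inflow: F_in = 9.45 × 56 = 529.2 mm·m/s
Outflow: F_out = 9.45 × 16.9 = 159.705 mm·m/s
Steady-state rate R = (F_in − F_out)/L = (529.2 − 159.705) / 80800 m = 4.573e-03 mm/s.
R = 4.573e-03 × 3600 × 24 = 395 mm/day.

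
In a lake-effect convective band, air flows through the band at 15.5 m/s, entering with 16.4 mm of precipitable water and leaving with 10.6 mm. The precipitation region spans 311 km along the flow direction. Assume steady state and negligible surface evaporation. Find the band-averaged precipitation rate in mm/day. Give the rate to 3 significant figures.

Column moisture flux per unit crosswind length is F = V × PW.
Inflow: F_in = 15.5 × 16.4 = 254.2 mm·m/s
Outflow: F_out = 15.5 × 10.6 = 164.3 mm·m/s
Steady-state rate R = (F_in − F_out)/L = (254.2 − 164.3) / 311000 m = 2.891e-04 mm/s.
R = 2.891e-04 × 3600 × 24 = 25.0 mm/day.

R ≈ 25.0 mm/day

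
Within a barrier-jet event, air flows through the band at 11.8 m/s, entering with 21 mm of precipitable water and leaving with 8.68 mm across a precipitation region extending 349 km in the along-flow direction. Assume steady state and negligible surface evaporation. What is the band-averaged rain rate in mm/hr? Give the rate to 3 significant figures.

R ≈ 1.50 mm/hr

Column moisture flux per unit crosswind length is F = V × PW.
Inflow: F_in = 11.8 × 21 = 247.8 mm·m/s
Outflow: F_out = 11.8 × 8.68 = 102.424 mm·m/s
Steady-state rate R = (F_in − F_out)/L = (247.8 − 102.424) / 349000 m = 4.166e-04 mm/s.
R = 4.166e-04 × 3600 = 1.50 mm/hr.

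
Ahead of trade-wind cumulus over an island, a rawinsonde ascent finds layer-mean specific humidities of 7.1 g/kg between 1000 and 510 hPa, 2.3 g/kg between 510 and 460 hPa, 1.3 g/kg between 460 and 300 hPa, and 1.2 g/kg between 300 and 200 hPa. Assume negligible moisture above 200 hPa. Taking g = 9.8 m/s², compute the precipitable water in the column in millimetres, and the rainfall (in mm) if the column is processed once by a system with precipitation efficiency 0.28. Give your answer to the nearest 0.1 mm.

Precipitable water is the column-integrated vapour mass per unit area: PW = (1/g) Σ q̄ Δp, with q in kg/kg and Δp in Pa (1 kg/m² of water = 1 mm).
Layer 1000–510 hPa: Δp = 490 hPa = 49000 Pa, q̄ = 0.0071 kg/kg → 0.0071 × 49000 / 9.8 = 35.50 mm
Layer 510–460 hPa: Δp = 50 hPa = 5000 Pa, q̄ = 0.0023 kg/kg → 0.0023 × 5000 / 9.8 = 1.17 mm
Layer 460–300 hPa: Δp = 160 hPa = 16000 Pa, q̄ = 0.0013 kg/kg → 0.0013 × 16000 / 9.8 = 2.12 mm
Layer 300–200 hPa: Δp = 100 hPa = 10000 Pa, q̄ = 0.0012 kg/kg → 0.0012 × 10000 / 9.8 = 1.22 mm
PW = 35.50 + 1.17 + 2.12 + 1.22 = 40.01 ≈ 40.0 mm.
Rainfall = ε × PW = 0.28 × 40.0 = 11.2 mm.

PW ≈ 40.0 mm; rainfall ≈ 11.2 mm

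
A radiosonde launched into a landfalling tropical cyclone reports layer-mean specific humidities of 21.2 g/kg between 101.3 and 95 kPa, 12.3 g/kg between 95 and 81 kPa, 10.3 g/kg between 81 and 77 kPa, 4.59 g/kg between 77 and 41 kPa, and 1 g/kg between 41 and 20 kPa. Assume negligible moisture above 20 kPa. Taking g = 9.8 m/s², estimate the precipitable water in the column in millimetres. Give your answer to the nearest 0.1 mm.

PW ≈ 54.4 mm

Precipitable water is the column-integrated vapour mass per unit area: PW = (1/g) Σ q̄ Δp, with q in kg/kg and Δp in Pa (1 kg/m² of water = 1 mm).
Layer 101.3–95 kPa: Δp = 63 hPa = 6300 Pa, q̄ = 0.0212 kg/kg → 0.0212 × 6300 / 9.8 = 13.63 mm
Layer 95–81 kPa: Δp = 140 hPa = 14000 Pa, q̄ = 0.0123 kg/kg → 0.0123 × 14000 / 9.8 = 17.57 mm
Layer 81–77 kPa: Δp = 40 hPa = 4000 Pa, q̄ = 0.0103 kg/kg → 0.0103 × 4000 / 9.8 = 4.20 mm
Layer 77–41 kPa: Δp = 360 hPa = 36000 Pa, q̄ = 0.00459 kg/kg → 0.00459 × 36000 / 9.8 = 16.86 mm
Layer 41–20 kPa: Δp = 210 hPa = 21000 Pa, q̄ = 0.001 kg/kg → 0.001 × 21000 / 9.8 = 2.14 mm
PW = 13.63 + 17.57 + 4.20 + 16.86 + 2.14 = 54.40 ≈ 54.4 mm.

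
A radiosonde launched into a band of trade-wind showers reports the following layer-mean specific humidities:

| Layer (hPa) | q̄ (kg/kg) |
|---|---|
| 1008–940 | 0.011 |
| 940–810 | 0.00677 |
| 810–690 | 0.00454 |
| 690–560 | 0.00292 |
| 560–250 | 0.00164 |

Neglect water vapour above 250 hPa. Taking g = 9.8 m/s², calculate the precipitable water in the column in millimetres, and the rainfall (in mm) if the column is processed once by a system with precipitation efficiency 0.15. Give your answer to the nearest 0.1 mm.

PW ≈ 31.2 mm; rainfall ≈ 4.7 mm

Precipitable water is the column-integrated vapour mass per unit area: PW = (1/g) Σ q̄ Δp, with q in kg/kg and Δp in Pa (1 kg/m² of water = 1 mm).
Layer 1008–940 hPa: Δp = 68 hPa = 6800 Pa, q̄ = 0.011 kg/kg → 0.011 × 6800 / 9.8 = 7.63 mm
Layer 940–810 hPa: Δp = 130 hPa = 13000 Pa, q̄ = 0.00677 kg/kg → 0.00677 × 13000 / 9.8 = 8.98 mm
Layer 810–690 hPa: Δp = 120 hPa = 12000 Pa, q̄ = 0.00454 kg/kg → 0.00454 × 12000 / 9.8 = 5.56 mm
Layer 690–560 hPa: Δp = 130 hPa = 13000 Pa, q̄ = 0.00292 kg/kg → 0.00292 × 13000 / 9.8 = 3.87 mm
Layer 560–250 hPa: Δp = 310 hPa = 31000 Pa, q̄ = 0.00164 kg/kg → 0.00164 × 31000 / 9.8 = 5.19 mm
PW = 7.63 + 8.98 + 5.56 + 3.87 + 5.19 = 31.23 ≈ 31.2 mm.
Rainfall = ε × PW = 0.15 × 31.2 = 4.7 mm.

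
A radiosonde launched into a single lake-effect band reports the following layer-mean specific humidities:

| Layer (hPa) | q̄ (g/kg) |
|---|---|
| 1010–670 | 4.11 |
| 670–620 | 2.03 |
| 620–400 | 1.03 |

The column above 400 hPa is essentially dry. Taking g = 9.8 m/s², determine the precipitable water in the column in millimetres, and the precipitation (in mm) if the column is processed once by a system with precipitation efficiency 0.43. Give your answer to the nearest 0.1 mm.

Precipitable water is the column-integrated vapour mass per unit area: PW = (1/g) Σ q̄ Δp, with q in kg/kg and Δp in Pa (1 kg/m² of water = 1 mm).
Layer 1010–670 hPa: Δp = 340 hPa = 34000 Pa, q̄ = 0.00411 kg/kg → 0.00411 × 34000 / 9.8 = 14.26 mm
Layer 670–620 hPa: Δp = 50 hPa = 5000 Pa, q̄ = 0.00203 kg/kg → 0.00203 × 5000 / 9.8 = 1.04 mm
Layer 620–400 hPa: Δp = 220 hPa = 22000 Pa, q̄ = 0.00103 kg/kg → 0.00103 × 22000 / 9.8 = 2.31 mm
PW = 14.26 + 1.04 + 2.31 = 17.61 ≈ 17.6 mm.
Precipitation = ε × PW = 0.43 × 17.6 = 7.6 mm.

PW ≈ 17.6 mm; precipitation ≈ 7.6 mm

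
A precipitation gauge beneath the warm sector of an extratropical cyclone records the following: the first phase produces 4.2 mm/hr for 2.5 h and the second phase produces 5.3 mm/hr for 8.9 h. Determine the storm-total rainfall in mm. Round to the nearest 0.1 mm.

Total = Σ Rᵢ Δtᵢ = 4.2 × 2.5 + 5.3 × 8.9
      = 10.5 + 47.17 = 57.7 mm.

total ≈ 57.7 mm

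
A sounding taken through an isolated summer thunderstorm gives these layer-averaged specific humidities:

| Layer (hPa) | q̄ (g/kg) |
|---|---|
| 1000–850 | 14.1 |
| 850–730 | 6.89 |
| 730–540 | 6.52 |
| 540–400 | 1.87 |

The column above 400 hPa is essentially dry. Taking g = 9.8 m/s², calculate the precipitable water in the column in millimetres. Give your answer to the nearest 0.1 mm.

PW ≈ 45.3 mm

Precipitable water is the column-integrated vapour mass per unit area: PW = (1/g) Σ q̄ Δp, with q in kg/kg and Δp in Pa (1 kg/m² of water = 1 mm).
Layer 1000–850 hPa: Δp = 150 hPa = 15000 Pa, q̄ = 0.0141 kg/kg → 0.0141 × 15000 / 9.8 = 21.58 mm
Layer 850–730 hPa: Δp = 120 hPa = 12000 Pa, q̄ = 0.00689 kg/kg → 0.00689 × 12000 / 9.8 = 8.44 mm
Layer 730–540 hPa: Δp = 190 hPa = 19000 Pa, q̄ = 0.00652 kg/kg → 0.00652 × 19000 / 9.8 = 12.64 mm
Layer 540–400 hPa: Δp = 140 hPa = 14000 Pa, q̄ = 0.00187 kg/kg → 0.00187 × 14000 / 9.8 = 2.67 mm
PW = 21.58 + 8.44 + 12.64 + 2.67 = 45.33 ≈ 45.3 mm.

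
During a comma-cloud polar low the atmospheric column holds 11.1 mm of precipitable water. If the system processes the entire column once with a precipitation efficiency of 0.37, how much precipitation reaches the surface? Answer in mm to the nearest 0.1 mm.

precipitation ≈ 4.1 mm

Precipitation = ε × PW = 0.37 × 11.1 = 4.1 mm.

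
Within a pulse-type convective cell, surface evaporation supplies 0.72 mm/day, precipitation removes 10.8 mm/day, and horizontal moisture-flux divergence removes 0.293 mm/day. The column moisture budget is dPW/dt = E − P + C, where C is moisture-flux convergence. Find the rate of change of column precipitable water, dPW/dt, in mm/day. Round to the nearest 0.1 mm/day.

dPW/dt ≈ -10.4 mm/day

dPW/dt = E − P + C = 0.72 − 10.8 + (-0.293) = -10.4 mm/day.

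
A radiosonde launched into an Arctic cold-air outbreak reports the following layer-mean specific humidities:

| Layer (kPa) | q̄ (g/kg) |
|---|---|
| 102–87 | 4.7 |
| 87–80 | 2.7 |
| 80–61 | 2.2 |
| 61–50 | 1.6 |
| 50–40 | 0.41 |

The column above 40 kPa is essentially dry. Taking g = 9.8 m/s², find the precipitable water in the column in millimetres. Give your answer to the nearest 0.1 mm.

Precipitable water is the column-integrated vapour mass per unit area: PW = (1/g) Σ q̄ Δp, with q in kg/kg and Δp in Pa (1 kg/m² of water = 1 mm).
Layer 102–87 kPa: Δp = 150 hPa = 15000 Pa, q̄ = 0.0047 kg/kg → 0.0047 × 15000 / 9.8 = 7.19 mm
Layer 87–80 kPa: Δp = 70 hPa = 7000 Pa, q̄ = 0.0027 kg/kg → 0.0027 × 7000 / 9.8 = 1.93 mm
Layer 80–61 kPa: Δp = 190 hPa = 19000 Pa, q̄ = 0.0022 kg/kg → 0.0022 × 19000 / 9.8 = 4.27 mm
Layer 61–50 kPa: Δp = 110 hPa = 11000 Pa, q̄ = 0.0016 kg/kg → 0.0016 × 11000 / 9.8 = 1.80 mm
Layer 50–40 kPa: Δp = 100 hPa = 10000 Pa, q̄ = 0.00041 kg/kg → 0.00041 × 10000 / 9.8 = 0.42 mm
PW = 7.19 + 1.93 + 4.27 + 1.80 + 0.42 = 15.61 ≈ 15.6 mm.

PW ≈ 15.6 mm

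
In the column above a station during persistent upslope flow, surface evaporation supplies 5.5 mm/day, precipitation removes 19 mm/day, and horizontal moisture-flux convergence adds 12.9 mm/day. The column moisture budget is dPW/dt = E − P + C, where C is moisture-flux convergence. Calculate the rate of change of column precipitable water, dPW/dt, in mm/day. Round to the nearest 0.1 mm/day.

dPW/dt ≈ -0.6 mm/day

dPW/dt = E − P + C = 5.5 − 19 + (12.9) = -0.6 mm/day.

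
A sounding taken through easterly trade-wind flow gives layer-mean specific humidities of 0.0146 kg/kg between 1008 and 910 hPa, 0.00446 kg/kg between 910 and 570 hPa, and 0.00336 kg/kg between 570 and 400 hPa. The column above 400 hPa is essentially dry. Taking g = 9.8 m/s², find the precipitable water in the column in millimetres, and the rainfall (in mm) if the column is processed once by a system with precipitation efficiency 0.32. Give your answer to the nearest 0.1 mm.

PW ≈ 35.9 mm; rainfall ≈ 11.5 mm

Precipitable water is the column-integrated vapour mass per unit area: PW = (1/g) Σ q̄ Δp, with q in kg/kg and Δp in Pa (1 kg/m² of water = 1 mm).
Layer 1008–910 hPa: Δp = 98 hPa = 9800 Pa, q̄ = 0.0146 kg/kg → 0.0146 × 9800 / 9.8 = 14.60 mm
Layer 910–570 hPa: Δp = 340 hPa = 34000 Pa, q̄ = 0.00446 kg/kg → 0.00446 × 34000 / 9.8 = 15.47 mm
Layer 570–400 hPa: Δp = 170 hPa = 17000 Pa, q̄ = 0.00336 kg/kg → 0.00336 × 17000 / 9.8 = 5.83 mm
PW = 14.60 + 15.47 + 5.83 = 35.90 ≈ 35.9 mm.
Rainfall = ε × PW = 0.32 × 35.9 = 11.5 mm.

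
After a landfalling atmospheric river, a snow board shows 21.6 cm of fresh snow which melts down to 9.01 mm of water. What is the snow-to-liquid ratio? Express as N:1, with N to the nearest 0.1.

Ratio = snow depth / SWE = 216 mm / 9.01 mm = 24.0, i.e. 24.0:1.

ratio ≈ 24.0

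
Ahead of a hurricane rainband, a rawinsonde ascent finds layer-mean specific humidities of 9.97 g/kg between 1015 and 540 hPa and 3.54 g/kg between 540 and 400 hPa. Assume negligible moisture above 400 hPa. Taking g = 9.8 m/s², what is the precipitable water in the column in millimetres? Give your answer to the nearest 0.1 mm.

PW ≈ 53.4 mm

Precipitable water is the column-integrated vapour mass per unit area: PW = (1/g) Σ q̄ Δp, with q in kg/kg and Δp in Pa (1 kg/m² of water = 1 mm).
Layer 1015–540 hPa: Δp = 475 hPa = 47500 Pa, q̄ = 0.00997 kg/kg → 0.00997 × 47500 / 9.8 = 48.32 mm
Layer 540–400 hPa: Δp = 140 hPa = 14000 Pa, q̄ = 0.00354 kg/kg → 0.00354 × 14000 / 9.8 = 5.06 mm
PW = 48.32 + 5.06 = 53.38 ≈ 53.4 mm.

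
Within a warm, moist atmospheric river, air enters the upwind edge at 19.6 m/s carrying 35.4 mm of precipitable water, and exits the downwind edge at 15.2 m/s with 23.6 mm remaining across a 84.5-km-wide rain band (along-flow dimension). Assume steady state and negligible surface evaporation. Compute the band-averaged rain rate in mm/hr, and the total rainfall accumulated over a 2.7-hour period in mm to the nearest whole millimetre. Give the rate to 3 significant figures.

Column moisture flux per unit crosswind length is F = V × PW.
Inflow: F_in = 19.6 × 35.4 = 693.84 mm·m/s
Outflow: F_out = 15.2 × 23.6 = 358.72 mm·m/s
Steady-state rate R = (F_in − F_out)/L = (693.84 − 358.72) / 84500 m = 3.966e-03 mm/s.
R = 3.966e-03 × 3600 = 14.3 mm/hr.
Over 2.7 h: total = 14.3 × 2.7 = 38.61 ≈ 39 mm.

R ≈ 14.3 mm/hr; total ≈ 39 mm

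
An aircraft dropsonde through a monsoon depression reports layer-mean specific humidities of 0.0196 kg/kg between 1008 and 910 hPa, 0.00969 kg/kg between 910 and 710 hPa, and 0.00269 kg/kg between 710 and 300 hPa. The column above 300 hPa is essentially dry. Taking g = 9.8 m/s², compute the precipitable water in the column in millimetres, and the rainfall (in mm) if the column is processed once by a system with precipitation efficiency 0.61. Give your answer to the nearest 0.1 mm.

PW ≈ 50.6 mm; rainfall ≈ 30.9 mm

Precipitable water is the column-integrated vapour mass per unit area: PW = (1/g) Σ q̄ Δp, with q in kg/kg and Δp in Pa (1 kg/m² of water = 1 mm).
Layer 1008–910 hPa: Δp = 98 hPa = 9800 Pa, q̄ = 0.0196 kg/kg → 0.0196 × 9800 / 9.8 = 19.60 mm
Layer 910–710 hPa: Δp = 200 hPa = 20000 Pa, q̄ = 0.00969 kg/kg → 0.00969 × 20000 / 9.8 = 19.78 mm
Layer 710–300 hPa: Δp = 410 hPa = 41000 Pa, q̄ = 0.00269 kg/kg → 0.00269 × 41000 / 9.8 = 11.25 mm
PW = 19.60 + 19.78 + 11.25 = 50.63 ≈ 50.6 mm.
Rainfall = ε × PW = 0.61 × 50.6 = 30.9 mm.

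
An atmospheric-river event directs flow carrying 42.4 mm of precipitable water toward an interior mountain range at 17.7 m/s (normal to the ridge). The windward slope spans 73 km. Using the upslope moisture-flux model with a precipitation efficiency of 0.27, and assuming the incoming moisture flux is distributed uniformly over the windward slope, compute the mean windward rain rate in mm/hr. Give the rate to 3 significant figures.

Incoming column moisture flux per unit ridge length: F = V × PW = 17.7 × 42.4 = 750.48 mm·m/s.
Spread over the 73 km slope with efficiency ε = 0.27: R = ε·F/W = 0.27 × 750.48 / 73000 m = 2.776e-03 mm/s.
R = 2.776e-03 × 3600 = 9.99 mm/hr.

R ≈ 9.99 mm/hr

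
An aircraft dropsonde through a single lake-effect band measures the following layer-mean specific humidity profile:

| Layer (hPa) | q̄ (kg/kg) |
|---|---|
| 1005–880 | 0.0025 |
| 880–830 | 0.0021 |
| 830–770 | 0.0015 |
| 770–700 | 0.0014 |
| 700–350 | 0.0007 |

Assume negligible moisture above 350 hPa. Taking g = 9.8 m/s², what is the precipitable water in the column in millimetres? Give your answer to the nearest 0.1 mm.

PW ≈ 8.7 mm

Precipitable water is the column-integrated vapour mass per unit area: PW = (1/g) Σ q̄ Δp, with q in kg/kg and Δp in Pa (1 kg/m² of water = 1 mm).
Layer 1005–880 hPa: Δp = 125 hPa = 12500 Pa, q̄ = 0.0025 kg/kg → 0.0025 × 12500 / 9.8 = 3.19 mm
Layer 880–830 hPa: Δp = 50 hPa = 5000 Pa, q̄ = 0.0021 kg/kg → 0.0021 × 5000 / 9.8 = 1.07 mm
Layer 830–770 hPa: Δp = 60 hPa = 6000 Pa, q̄ = 0.0015 kg/kg → 0.0015 × 6000 / 9.8 = 0.92 mm
Layer 770–700 hPa: Δp = 70 hPa = 7000 Pa, q̄ = 0.0014 kg/kg → 0.0014 × 7000 / 9.8 = 1.00 mm
Layer 700–350 hPa: Δp = 350 hPa = 35000 Pa, q̄ = 0.0007 kg/kg → 0.0007 × 35000 / 9.8 = 2.50 mm
PW = 3.19 + 1.07 + 0.92 + 1.00 + 2.50 = 8.68 ≈ 8.7 mm.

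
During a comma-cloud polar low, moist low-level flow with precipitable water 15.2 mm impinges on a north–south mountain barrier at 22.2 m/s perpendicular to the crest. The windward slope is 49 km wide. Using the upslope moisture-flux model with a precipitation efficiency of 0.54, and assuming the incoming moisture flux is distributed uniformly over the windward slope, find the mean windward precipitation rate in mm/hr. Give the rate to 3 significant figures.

Incoming column moisture flux per unit ridge length: F = V × PW = 22.2 × 15.2 = 337.44 mm·m/s.
Spread over the 49 km slope with efficiency ε = 0.54: R = ε·F/W = 0.54 × 337.44 / 49000 m = 3.719e-03 mm/s.
R = 3.719e-03 × 3600 = 13.4 mm/hr.

R ≈ 13.4 mm/hr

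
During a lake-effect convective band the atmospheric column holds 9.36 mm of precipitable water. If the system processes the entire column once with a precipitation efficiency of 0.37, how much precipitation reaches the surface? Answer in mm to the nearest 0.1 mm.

Precipitation = ε × PW = 0.37 × 9.36 = 3.5 mm.

precipitation ≈ 3.5 mm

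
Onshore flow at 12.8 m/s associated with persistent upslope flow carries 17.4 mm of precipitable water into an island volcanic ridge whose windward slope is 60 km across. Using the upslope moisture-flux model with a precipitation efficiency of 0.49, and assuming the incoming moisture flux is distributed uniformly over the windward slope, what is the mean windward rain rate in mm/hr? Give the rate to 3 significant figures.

R ≈ 6.55 mm/hr

Incoming column moisture flux per unit ridge length: F = V × PW = 12.8 × 17.4 = 222.72 mm·m/s.
Spread over the 60 km slope with efficiency ε = 0.49: R = ε·F/W = 0.49 × 222.72 / 60000 m = 1.819e-03 mm/s.
R = 1.819e-03 × 3600 = 6.55 mm/hr.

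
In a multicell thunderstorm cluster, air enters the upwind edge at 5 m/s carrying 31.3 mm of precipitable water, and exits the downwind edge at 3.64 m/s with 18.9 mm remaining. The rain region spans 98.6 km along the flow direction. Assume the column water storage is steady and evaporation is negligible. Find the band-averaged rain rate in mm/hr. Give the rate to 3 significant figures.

Column moisture flux per unit crosswind length is F = V × PW.
Inflow: F_in = 5 × 31.3 = 156.5 mm·m/s
Outflow: F_out = 3.64 × 18.9 = 68.796 mm·m/s
Steady-state rate R = (F_in − F_out)/L = (156.5 − 68.796) / 98600 m = 8.895e-04 mm/s.
R = 8.895e-04 × 3600 = 3.20 mm/hr.

R ≈ 3.20 mm/hr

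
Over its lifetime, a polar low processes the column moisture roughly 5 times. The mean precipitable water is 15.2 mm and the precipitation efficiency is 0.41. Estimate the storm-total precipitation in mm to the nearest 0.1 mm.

precipitation ≈ 31.2 mm

Each cycle deposits ε × PW = 0.41 × 15.2 = 6.232 mm.
Over 5 cycles: 5 × 6.232 = 31.2 mm.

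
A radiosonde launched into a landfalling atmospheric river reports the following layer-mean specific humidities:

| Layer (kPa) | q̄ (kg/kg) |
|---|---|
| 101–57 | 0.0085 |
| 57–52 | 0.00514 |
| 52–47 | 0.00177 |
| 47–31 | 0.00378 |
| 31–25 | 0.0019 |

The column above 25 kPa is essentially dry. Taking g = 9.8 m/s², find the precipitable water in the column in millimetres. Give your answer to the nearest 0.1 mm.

PW ≈ 49.0 mm

Precipitable water is the column-integrated vapour mass per unit area: PW = (1/g) Σ q̄ Δp, with q in kg/kg and Δp in Pa (1 kg/m² of water = 1 mm).
Layer 101–57 kPa: Δp = 440 hPa = 44000 Pa, q̄ = 0.0085 kg/kg → 0.0085 × 44000 / 9.8 = 38.16 mm
Layer 57–52 kPa: Δp = 50 hPa = 5000 Pa, q̄ = 0.00514 kg/kg → 0.00514 × 5000 / 9.8 = 2.62 mm
Layer 52–47 kPa: Δp = 50 hPa = 5000 Pa, q̄ = 0.00177 kg/kg → 0.00177 × 5000 / 9.8 = 0.90 mm
Layer 47–31 kPa: Δp = 160 hPa = 16000 Pa, q̄ = 0.00378 kg/kg → 0.00378 × 16000 / 9.8 = 6.17 mm
Layer 31–25 kPa: Δp = 60 hPa = 6000 Pa, q̄ = 0.0019 kg/kg → 0.0019 × 6000 / 9.8 = 1.16 mm
PW = 38.16 + 2.62 + 0.90 + 6.17 + 1.16 = 49.01 ≈ 49.0 mm.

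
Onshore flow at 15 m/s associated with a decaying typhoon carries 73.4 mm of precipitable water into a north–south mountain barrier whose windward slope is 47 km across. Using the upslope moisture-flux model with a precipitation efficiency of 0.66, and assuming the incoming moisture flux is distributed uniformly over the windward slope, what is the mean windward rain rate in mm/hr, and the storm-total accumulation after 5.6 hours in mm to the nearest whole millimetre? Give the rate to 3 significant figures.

R ≈ 55.7 mm/hr; total ≈ 312 mm

Incoming column moisture flux per unit ridge length: F = V × PW = 15 × 73.4 = 1101 mm·m/s.
Spread over the 47 km slope with efficiency ε = 0.66: R = ε·F/W = 0.66 × 1101 / 47000 m = 1.546e-02 mm/s.
R = 1.546e-02 × 3600 = 55.7 mm/hr.
Over 5.6 h: total = 55.7 × 5.6 = 311.92 ≈ 312 mm.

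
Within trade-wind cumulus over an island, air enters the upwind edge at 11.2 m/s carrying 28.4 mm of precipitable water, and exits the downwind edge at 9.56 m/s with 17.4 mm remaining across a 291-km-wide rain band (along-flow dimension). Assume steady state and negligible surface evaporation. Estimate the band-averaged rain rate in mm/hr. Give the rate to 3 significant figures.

Column moisture flux per unit crosswind length is F = V × PW.
Inflow: F_in = 11.2 × 28.4 = 318.08 mm·m/s
Outflow: F_out = 9.56 × 17.4 = 166.344 mm·m/s
Steady-state rate R = (F_in − F_out)/L = (318.08 − 166.344) / 291000 m = 5.214e-04 mm/s.
R = 5.214e-04 × 3600 = 1.88 mm/hr.

R ≈ 1.88 mm/hr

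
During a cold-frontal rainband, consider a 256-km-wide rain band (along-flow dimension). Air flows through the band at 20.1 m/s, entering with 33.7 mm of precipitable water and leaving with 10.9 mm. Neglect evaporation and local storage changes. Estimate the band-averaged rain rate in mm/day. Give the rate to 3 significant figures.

Column moisture flux per unit crosswind length is F = V × PW.
Inflow: F_in = 20.1 × 33.7 = 677.37 mm·m/s
Outflow: F_out = 20.1 × 10.9 = 219.09 mm·m/s
Steady-state rate R = (F_in − F_out)/L = (677.37 − 219.09) / 256000 m = 1.790e-03 mm/s.
R = 1.790e-03 × 3600 × 24 = 155 mm/day.

R ≈ 155 mm/day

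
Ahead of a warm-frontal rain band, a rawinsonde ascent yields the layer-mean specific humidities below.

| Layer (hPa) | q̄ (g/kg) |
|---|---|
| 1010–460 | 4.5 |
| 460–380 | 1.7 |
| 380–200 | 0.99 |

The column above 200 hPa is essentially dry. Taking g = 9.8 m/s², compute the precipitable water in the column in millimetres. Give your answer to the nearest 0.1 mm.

Precipitable water is the column-integrated vapour mass per unit area: PW = (1/g) Σ q̄ Δp, with q in kg/kg and Δp in Pa (1 kg/m² of water = 1 mm).
Layer 1010–460 hPa: Δp = 550 hPa = 55000 Pa, q̄ = 0.0045 kg/kg → 0.0045 × 55000 / 9.8 = 25.26 mm
Layer 460–380 hPa: Δp = 80 hPa = 8000 Pa, q̄ = 0.0017 kg/kg → 0.0017 × 8000 / 9.8 = 1.39 mm
Layer 380–200 hPa: Δp = 180 hPa = 18000 Pa, q̄ = 0.00099 kg/kg → 0.00099 × 18000 / 9.8 = 1.82 mm
PW = 25.26 + 1.39 + 1.82 = 28.47 ≈ 28.5 mm.

PW ≈ 28.5 mm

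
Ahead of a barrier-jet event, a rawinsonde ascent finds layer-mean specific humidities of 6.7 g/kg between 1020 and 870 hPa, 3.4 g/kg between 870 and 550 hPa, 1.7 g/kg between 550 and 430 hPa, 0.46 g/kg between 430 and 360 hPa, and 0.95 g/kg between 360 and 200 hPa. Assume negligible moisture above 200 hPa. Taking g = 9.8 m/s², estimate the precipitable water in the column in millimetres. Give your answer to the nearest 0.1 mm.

PW ≈ 25.3 mm

Precipitable water is the column-integrated vapour mass per unit area: PW = (1/g) Σ q̄ Δp, with q in kg/kg and Δp in Pa (1 kg/m² of water = 1 mm).
Layer 1020–870 hPa: Δp = 150 hPa = 15000 Pa, q̄ = 0.0067 kg/kg → 0.0067 × 15000 / 9.8 = 10.26 mm
Layer 870–550 hPa: Δp = 320 hPa = 32000 Pa, q̄ = 0.0034 kg/kg → 0.0034 × 32000 / 9.8 = 11.10 mm
Layer 550–430 hPa: Δp = 120 hPa = 12000 Pa, q̄ = 0.0017 kg/kg → 0.0017 × 12000 / 9.8 = 2.08 mm
Layer 430–360 hPa: Δp = 70 hPa = 7000 Pa, q̄ = 0.00046 kg/kg → 0.00046 × 7000 / 9.8 = 0.33 mm
Layer 360–200 hPa: Δp = 160 hPa = 16000 Pa, q̄ = 0.00095 kg/kg → 0.00095 × 16000 / 9.8 = 1.55 mm
PW = 10.26 + 11.10 + 2.08 + 0.33 + 1.55 = 25.32 ≈ 25.3 mm.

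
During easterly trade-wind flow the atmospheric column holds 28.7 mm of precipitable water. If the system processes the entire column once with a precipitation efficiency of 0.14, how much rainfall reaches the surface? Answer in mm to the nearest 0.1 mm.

Rainfall = ε × PW = 0.14 × 28.7 = 4.0 mm.

rainfall ≈ 4.0 mm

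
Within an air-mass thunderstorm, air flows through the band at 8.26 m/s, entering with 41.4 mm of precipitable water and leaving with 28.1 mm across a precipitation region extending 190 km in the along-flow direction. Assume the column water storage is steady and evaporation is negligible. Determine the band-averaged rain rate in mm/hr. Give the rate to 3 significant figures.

Column moisture flux per unit crosswind length is F = V × PW.
Inflow: F_in = 8.26 × 41.4 = 341.964 mm·m/s
Outflow: F_out = 8.26 × 28.1 = 232.106 mm·m/s
Steady-state rate R = (F_in − F_out)/L = (341.964 − 232.106) / 190000 m = 5.782e-04 mm/s.
R = 5.782e-04 × 3600 = 2.08 mm/hr.

R ≈ 2.08 mm/hr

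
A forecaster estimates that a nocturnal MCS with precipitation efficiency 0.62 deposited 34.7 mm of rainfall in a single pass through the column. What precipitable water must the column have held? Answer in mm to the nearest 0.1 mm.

PW = rainfall / ε = 34.7 / 0.62 = 56.0 mm.

PW ≈ 56.0 mm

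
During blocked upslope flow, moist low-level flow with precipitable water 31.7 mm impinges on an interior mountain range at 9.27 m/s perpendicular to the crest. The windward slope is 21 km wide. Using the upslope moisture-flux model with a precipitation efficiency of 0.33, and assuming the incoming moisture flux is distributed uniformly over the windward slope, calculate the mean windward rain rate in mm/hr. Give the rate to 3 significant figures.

R ≈ 16.6 mm/hr

Incoming column moisture flux per unit ridge length: F = V × PW = 9.27 × 31.7 = 293.859 mm·m/s.
Spread over the 21 km slope with efficiency ε = 0.33: R = ε·F/W = 0.33 × 293.859 / 21000 m = 4.618e-03 mm/s.
R = 4.618e-03 × 3600 = 16.6 mm/hr.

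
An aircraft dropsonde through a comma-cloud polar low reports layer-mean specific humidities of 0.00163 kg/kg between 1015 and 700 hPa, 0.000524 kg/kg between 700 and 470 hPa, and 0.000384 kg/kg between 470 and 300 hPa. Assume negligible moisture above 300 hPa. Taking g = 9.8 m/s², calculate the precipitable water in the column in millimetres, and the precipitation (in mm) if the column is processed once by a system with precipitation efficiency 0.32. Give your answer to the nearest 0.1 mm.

Precipitable water is the column-integrated vapour mass per unit area: PW = (1/g) Σ q̄ Δp, with q in kg/kg and Δp in Pa (1 kg/m² of water = 1 mm).
Layer 1015–700 hPa: Δp = 315 hPa = 31500 Pa, q̄ = 0.00163 kg/kg → 0.00163 × 31500 / 9.8 = 5.24 mm
Layer 700–470 hPa: Δp = 230 hPa = 23000 Pa, q̄ = 0.000524 kg/kg → 0.000524 × 23000 / 9.8 = 1.23 mm
Layer 470–300 hPa: Δp = 170 hPa = 17000 Pa, q̄ = 0.000384 kg/kg → 0.000384 × 17000 / 9.8 = 0.67 mm
PW = 5.24 + 1.23 + 0.67 = 7.14 ≈ 7.1 mm.
Precipitation = ε × PW = 0.32 × 7.1 = 2.3 mm.

PW ≈ 7.1 mm; precipitation ≈ 2.3 mm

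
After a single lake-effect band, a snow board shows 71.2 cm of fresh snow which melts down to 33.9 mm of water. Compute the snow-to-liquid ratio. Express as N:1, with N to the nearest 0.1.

Ratio = snow depth / SWE = 712 mm / 33.9 mm = 21.0, i.e. 21.0:1.

ratio ≈ 21.0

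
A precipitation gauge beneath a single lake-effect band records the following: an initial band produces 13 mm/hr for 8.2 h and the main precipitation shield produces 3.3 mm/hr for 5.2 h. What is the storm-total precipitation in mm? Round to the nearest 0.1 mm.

Total = Σ Rᵢ Δtᵢ = 13 × 8.2 + 3.3 × 5.2
      = 106.6 + 17.16 = 123.8 mm.

total ≈ 123.8 mm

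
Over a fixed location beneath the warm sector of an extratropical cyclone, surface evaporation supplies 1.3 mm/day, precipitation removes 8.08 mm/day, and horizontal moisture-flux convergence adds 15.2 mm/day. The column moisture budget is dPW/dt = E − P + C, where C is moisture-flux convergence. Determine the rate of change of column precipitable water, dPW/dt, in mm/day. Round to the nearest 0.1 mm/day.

dPW/dt ≈ 8.4 mm/day

dPW/dt = E − P + C = 1.3 − 8.08 + (15.2) = 8.4 mm/day.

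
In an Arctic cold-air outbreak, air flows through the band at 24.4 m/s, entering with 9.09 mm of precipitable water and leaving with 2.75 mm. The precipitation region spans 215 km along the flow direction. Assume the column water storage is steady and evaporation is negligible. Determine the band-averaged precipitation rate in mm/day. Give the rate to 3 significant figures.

Column moisture flux per unit crosswind length is F = V × PW.
Inflow: F_in = 24.4 × 9.09 = 221.796 mm·m/s
Outflow: F_out = 24.4 × 2.75 = 67.1 mm·m/s
Steady-state rate R = (F_in − F_out)/L = (221.796 − 67.1) / 215000 m = 7.195e-04 mm/s.
R = 7.195e-04 × 3600 × 24 = 62.2 mm/day.

R ≈ 62.2 mm/day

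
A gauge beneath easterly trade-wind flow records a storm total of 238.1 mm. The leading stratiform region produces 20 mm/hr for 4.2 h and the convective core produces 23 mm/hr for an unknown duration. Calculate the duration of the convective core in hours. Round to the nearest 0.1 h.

duration ≈ 6.7 h

Known phases: 20 × 4.2 = 84 mm.
Remaining depth = 238.1 − 84 = 154.1 mm.
Duration = 154.1 / 23 = 6.7 h.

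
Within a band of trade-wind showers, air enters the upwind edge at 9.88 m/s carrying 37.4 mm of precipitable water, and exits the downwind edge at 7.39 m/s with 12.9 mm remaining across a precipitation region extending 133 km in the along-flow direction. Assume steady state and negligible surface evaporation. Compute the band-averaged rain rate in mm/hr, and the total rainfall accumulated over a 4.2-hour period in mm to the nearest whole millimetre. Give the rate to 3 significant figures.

Column moisture flux per unit crosswind length is F = V × PW.
Inflow: F_in = 9.88 × 37.4 = 369.512 mm·m/s
Outflow: F_out = 7.39 × 12.9 = 95.331 mm·m/s
Steady-state rate R = (F_in − F_out)/L = (369.512 − 95.331) / 133000 m = 2.062e-03 mm/s.
R = 2.062e-03 × 3600 = 7.42 mm/hr.
Over 4.2 h: total = 7.42 × 4.2 = 31.164 ≈ 31 mm.

R ≈ 7.42 mm/hr; total ≈ 31 mm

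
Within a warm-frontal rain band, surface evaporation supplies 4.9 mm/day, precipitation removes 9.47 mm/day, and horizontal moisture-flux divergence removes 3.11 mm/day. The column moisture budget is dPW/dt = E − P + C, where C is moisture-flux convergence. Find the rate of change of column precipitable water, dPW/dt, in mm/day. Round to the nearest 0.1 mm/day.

dPW/dt = E − P + C = 4.9 − 9.47 + (-3.11) = -7.7 mm/day.

dPW/dt ≈ -7.7 mm/day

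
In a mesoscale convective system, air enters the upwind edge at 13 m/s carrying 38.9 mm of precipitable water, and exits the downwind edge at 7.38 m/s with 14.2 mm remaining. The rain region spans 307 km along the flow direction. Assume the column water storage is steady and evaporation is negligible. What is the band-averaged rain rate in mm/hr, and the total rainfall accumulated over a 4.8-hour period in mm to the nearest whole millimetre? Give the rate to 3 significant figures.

R ≈ 4.70 mm/hr; total ≈ 23 mm

Column moisture flux per unit crosswind length is F = V × PW.
Inflow: F_in = 13 × 38.9 = 505.7 mm·m/s
Outflow: F_out = 7.38 × 14.2 = 104.796 mm·m/s
Steady-state rate R = (F_in − F_out)/L = (505.7 − 104.796) / 307000 m = 1.306e-03 mm/s.
R = 1.306e-03 × 3600 = 4.70 mm/hr.
Over 4.8 h: total = 4.70 × 4.8 = 22.56 ≈ 23 mm.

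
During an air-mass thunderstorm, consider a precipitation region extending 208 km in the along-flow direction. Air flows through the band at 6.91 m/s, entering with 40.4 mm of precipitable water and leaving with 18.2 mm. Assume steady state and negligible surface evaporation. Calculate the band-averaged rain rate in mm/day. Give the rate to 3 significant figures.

Column moisture flux per unit crosswind length is F = V × PW.
Inflow: F_in = 6.91 × 40.4 = 279.164 mm·m/s
Outflow: F_out = 6.91 × 18.2 = 125.762 mm·m/s
Steady-state rate R = (F_in − F_out)/L = (279.164 − 125.762) / 208000 m = 7.375e-04 mm/s.
R = 7.375e-04 × 3600 × 24 = 63.7 mm/day.

R ≈ 63.7 mm/day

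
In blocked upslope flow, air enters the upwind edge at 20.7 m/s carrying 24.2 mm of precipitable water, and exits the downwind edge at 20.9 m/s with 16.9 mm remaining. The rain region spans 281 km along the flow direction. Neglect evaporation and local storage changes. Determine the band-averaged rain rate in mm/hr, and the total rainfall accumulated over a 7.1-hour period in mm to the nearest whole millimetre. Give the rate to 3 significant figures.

Column moisture flux per unit crosswind length is F = V × PW.
Inflow: F_in = 20.7 × 24.2 = 500.94 mm·m/s
Outflow: F_out = 20.9 × 16.9 = 353.21 mm·m/s
Steady-state rate R = (F_in − F_out)/L = (500.94 − 353.21) / 281000 m = 5.257e-04 mm/s.
R = 5.257e-04 × 3600 = 1.89 mm/hr.
Over 7.1 h: total = 1.89 × 7.1 = 13.419 ≈ 13 mm.

R ≈ 1.89 mm/hr; total ≈ 13 mm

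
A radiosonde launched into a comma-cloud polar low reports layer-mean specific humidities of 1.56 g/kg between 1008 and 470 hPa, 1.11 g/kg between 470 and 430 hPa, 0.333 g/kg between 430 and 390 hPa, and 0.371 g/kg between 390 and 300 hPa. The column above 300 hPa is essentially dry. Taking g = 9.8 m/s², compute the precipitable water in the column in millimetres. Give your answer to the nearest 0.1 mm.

Precipitable water is the column-integrated vapour mass per unit area: PW = (1/g) Σ q̄ Δp, with q in kg/kg and Δp in Pa (1 kg/m² of water = 1 mm).
Layer 1008–470 hPa: Δp = 538 hPa = 53800 Pa, q̄ = 0.00156 kg/kg → 0.00156 × 53800 / 9.8 = 8.56 mm
Layer 470–430 hPa: Δp = 40 hPa = 4000 Pa, q̄ = 0.00111 kg/kg → 0.00111 × 4000 / 9.8 = 0.45 mm
Layer 430–390 hPa: Δp = 40 hPa = 4000 Pa, q̄ = 0.000333 kg/kg → 0.000333 × 4000 / 9.8 = 0.14 mm
Layer 390–300 hPa: Δp = 90 hPa = 9000 Pa, q̄ = 0.000371 kg/kg → 0.000371 × 9000 / 9.8 = 0.34 mm
PW = 8.56 + 0.45 + 0.14 + 0.34 = 9.49 ≈ 9.5 mm.

PW ≈ 9.5 mm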